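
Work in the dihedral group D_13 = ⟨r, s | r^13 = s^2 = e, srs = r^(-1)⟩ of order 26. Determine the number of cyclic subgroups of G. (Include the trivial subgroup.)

15

Group the elements of G by the cyclic subgroup they generate; each cyclic subgroup of order d accounts for φ(d) elements.
Cyclic subgroups by order — order 1: 1; order 2: 13; order 13: 1.
Total: 15.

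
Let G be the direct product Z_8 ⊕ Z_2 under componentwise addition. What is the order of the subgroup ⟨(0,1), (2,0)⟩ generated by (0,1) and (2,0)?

|⟨(0,1)⟩| = 2 and |⟨(2,0)⟩| = 4, so |H| is a multiple of lcm(2, 4) = 4 and divides |G| = 16.
Closing under the operation: H = {(0,0), (0,1), (2,0), (2,1), (4,0), (4,1), (6,0), (6,1)}, so |H| = 8.

8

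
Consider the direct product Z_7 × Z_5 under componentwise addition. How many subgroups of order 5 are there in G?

1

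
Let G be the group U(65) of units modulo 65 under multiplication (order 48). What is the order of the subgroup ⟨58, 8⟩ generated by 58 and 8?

|⟨58⟩| = 12 and |⟨8⟩| = 4, so |H| is a multiple of lcm(12, 4) = 12 and divides |G| = 48.
Closing under the operation: H = {1, 2, 4, 7, 8, 9, 14, 16, 18, 28, 29, 32, 33, 36, 37, 47, 49, 51, 56, 57, 58, 61, 63, 64}, so |H| = 24.

24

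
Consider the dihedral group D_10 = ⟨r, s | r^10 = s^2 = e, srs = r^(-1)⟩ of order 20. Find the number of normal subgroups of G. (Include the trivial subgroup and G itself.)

7

G has 22 subgroups. Checking conjugation-invariance by order — order 1: 1/1 normal; order 2: 1/11 normal; order 4: 0/5 normal; order 5: 1/1 normal; order 10: 3/3 normal; order 20: 1/1 normal.
Total normal subgroups: 7.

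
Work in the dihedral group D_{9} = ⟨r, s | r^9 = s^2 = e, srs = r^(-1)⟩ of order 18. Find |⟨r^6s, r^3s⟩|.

|⟨r^6s⟩| = 2 and |⟨r^3s⟩| = 2, so |H| is a multiple of lcm(2, 2) = 2 and divides |G| = 18.
Closing under the operation: H = {e, r^3, r^6, s, r^3s, r^6s}, so |H| = 6.

6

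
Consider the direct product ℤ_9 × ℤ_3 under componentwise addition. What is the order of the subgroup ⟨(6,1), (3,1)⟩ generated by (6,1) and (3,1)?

9

|⟨(6,1)⟩| = 3 and |⟨(3,1)⟩| = 3, so |H| is a multiple of lcm(3, 3) = 3 and divides |G| = 27.
Closing under the operation: H = {(0,0), (0,1), (0,2), (3,0), (3,1), (3,2), (6,0), (6,1), (6,2)}, so |H| = 9.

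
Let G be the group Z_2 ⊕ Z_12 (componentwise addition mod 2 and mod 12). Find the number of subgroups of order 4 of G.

|G| = 24 and 4 | 24, so subgroups of order 4 are possible by Lagrange.
The subgroups of order 4 are: {(0,0), (0,3), (0,6), (0,9)}; {(0,0), (0,6), (1,0), (1,6)}; {(0,0), (0,6), (1,3), (1,9)}.
So G has 3 subgroups of order 4.

3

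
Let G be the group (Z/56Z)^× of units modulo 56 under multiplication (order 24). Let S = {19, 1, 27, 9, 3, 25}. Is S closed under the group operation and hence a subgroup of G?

|S| = 6 divides |G| = 24, consistent with Lagrange.
S contains the identity, every element's inverse is in S, and S is closed under ·: it is a subgroup.
In fact S = ⟨3⟩.

Yes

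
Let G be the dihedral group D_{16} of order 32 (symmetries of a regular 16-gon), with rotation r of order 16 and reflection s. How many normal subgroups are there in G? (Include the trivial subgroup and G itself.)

G has 36 subgroups. Checking conjugation-invariance by order — order 1: 1/1 normal; order 2: 1/17 normal; order 4: 1/9 normal; order 8: 1/5 normal; order 16: 3/3 normal; order 32: 1/1 normal.
Total normal subgroups: 8.

8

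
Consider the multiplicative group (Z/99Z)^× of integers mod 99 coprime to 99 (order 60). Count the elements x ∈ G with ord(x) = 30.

24

Enumerating element orders in G gives 24 elements of order 30.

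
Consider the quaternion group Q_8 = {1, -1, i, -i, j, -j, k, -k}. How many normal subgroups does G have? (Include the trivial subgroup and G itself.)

G has 6 subgroups. Checking conjugation-invariance by order — order 1: 1/1 normal; order 2: 1/1 normal; order 4: 3/3 normal; order 8: 1/1 normal.
Total normal subgroups: 6.

6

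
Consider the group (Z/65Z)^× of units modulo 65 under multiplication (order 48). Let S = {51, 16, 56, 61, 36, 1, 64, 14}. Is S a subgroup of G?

No

Closure fails: 64 · 36 = 29 ∉ S. So S is not a subgroup.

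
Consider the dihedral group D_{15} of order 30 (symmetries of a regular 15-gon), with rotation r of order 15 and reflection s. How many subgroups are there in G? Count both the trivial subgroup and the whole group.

|G| = 30, so by Lagrange every subgroup order divides 30. Divisors: 1, 2, 3, 5, 6, 10, 15, 30.
Subgroups by order — order 1: 1; order 2: 15; order 3: 1; order 5: 1; order 6: 5; order 10: 3; order 15: 1; order 30: 1.
Total: 1 + 15 + 1 + 1 + 5 + 3 + 1 + 1 = 28.

28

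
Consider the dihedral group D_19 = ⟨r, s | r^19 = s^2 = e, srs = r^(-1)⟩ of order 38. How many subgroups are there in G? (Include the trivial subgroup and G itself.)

22

|G| = 38, so by Lagrange every subgroup order divides 38. Divisors: 1, 2, 19, 38.
Subgroups by order — order 1: 1; order 2: 19; order 19: 1; order 38: 1.
Total: 1 + 19 + 1 + 1 = 22.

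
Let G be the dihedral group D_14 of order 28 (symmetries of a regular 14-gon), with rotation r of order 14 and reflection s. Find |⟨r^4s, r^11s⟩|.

4

|⟨r^4s⟩| = 2 and |⟨r^11s⟩| = 2, so |H| is a multiple of lcm(2, 2) = 2 and divides |G| = 28.
Closing under the operation: H = {e, r^7, r^4s, r^11s}, so |H| = 4.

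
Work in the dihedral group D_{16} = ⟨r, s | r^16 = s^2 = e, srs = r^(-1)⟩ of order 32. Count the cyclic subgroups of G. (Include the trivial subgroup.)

21

Group the elements of G by the cyclic subgroup they generate; each cyclic subgroup of order d accounts for φ(d) elements.
Cyclic subgroups by order — order 1: 1; order 2: 17; order 4: 1; order 8: 1; order 16: 1.
Total: 21.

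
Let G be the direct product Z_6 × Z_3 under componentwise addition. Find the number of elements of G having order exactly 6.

An element (a,b) has order lcm(ord(a), ord(b)); count pairs with lcm equal to 6.
Enumerating gives 8 such elements.

8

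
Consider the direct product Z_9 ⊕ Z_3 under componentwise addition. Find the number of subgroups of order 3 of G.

4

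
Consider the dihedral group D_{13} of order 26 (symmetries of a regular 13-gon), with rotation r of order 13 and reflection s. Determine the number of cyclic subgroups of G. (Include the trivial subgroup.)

Group the elements of G by the cyclic subgroup they generate; each cyclic subgroup of order d accounts for φ(d) elements.
Cyclic subgroups by order — order 1: 1; order 2: 13; order 13: 1.
Total: 15.

15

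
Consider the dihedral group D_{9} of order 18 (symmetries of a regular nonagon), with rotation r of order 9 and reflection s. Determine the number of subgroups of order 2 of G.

|G| = 18 and 2 | 18, so subgroups of order 2 are possible by Lagrange.
The subgroups of order 2 are: {e, r^2s}; {e, r^3s}; {e, r^4s}; {e, r^5s}; … (9 in all).
So G has 9 subgroups of order 2.

9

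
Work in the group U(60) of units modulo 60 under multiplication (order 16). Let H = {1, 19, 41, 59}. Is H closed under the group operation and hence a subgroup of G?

|H| = 4 divides |G| = 16, consistent with Lagrange.
H contains the identity, every element's inverse is in H, and H is closed under ·: it is a subgroup.

Yes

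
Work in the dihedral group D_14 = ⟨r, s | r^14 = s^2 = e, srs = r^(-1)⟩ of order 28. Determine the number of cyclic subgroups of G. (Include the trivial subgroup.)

18

A cyclic subgroup of order d is generated by each of its φ(d) elements of order d, so the cyclic subgroups of order d number (#elements of order d)/φ(d).
Cyclic subgroups by order — order 1: 1; order 2: 15; order 7: 1; order 14: 1.
Total: 18.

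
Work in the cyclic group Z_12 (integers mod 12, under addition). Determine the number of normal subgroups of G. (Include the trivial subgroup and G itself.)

6

G is abelian, so every subgroup is normal.
G has 6 subgroups in total, hence 6 normal subgroups.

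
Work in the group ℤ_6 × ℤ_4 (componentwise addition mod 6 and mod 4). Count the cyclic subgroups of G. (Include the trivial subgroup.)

Group the elements of G by the cyclic subgroup they generate; each cyclic subgroup of order d accounts for φ(d) elements.
Cyclic subgroups by order — order 1: 1; order 2: 3; order 3: 1; order 4: 2; order 6: 3; order 12: 2.
Total: 12.

12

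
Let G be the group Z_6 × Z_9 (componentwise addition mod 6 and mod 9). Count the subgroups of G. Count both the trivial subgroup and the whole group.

|G| = 54, so by Lagrange every subgroup order divides 54. Divisors: 1, 2, 3, 6, 9, 18, 27, 54.
Subgroups by order — order 1: 1; order 2: 1; order 3: 4; order 6: 4; order 9: 4; order 18: 4; order 27: 1; order 54: 1.
Total: 1 + 1 + 4 + 4 + 4 + 4 + 1 + 1 = 20.

20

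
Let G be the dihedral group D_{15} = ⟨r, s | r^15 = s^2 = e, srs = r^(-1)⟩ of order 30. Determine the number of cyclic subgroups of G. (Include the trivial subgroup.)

19

Group the elements of G by the cyclic subgroup they generate; each cyclic subgroup of order d accounts for φ(d) elements.
Cyclic subgroups by order — order 1: 1; order 2: 15; order 3: 1; order 5: 1; order 15: 1.
Total: 19.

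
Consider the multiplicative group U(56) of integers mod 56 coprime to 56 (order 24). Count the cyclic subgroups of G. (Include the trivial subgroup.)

Group the elements of G by the cyclic subgroup they generate; each cyclic subgroup of order d accounts for φ(d) elements.
Cyclic subgroups by order — order 1: 1; order 2: 7; order 3: 1; order 6: 7.
Total: 16.

16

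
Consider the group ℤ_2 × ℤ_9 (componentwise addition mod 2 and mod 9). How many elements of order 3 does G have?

An element (a,b) has order lcm(ord(a), ord(b)); count pairs with lcm equal to 3.
Enumerating gives 2 such elements.

2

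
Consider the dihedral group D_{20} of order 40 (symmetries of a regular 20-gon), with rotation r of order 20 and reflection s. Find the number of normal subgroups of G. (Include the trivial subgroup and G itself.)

9

G has 48 subgroups. Checking conjugation-invariance by order — order 1: 1/1 normal; order 2: 1/21 normal; order 4: 1/11 normal; order 5: 1/1 normal; order 8: 0/5 normal; order 10: 1/5 normal; order 20: 3/3 normal; order 40: 1/1 normal.
Total normal subgroups: 9.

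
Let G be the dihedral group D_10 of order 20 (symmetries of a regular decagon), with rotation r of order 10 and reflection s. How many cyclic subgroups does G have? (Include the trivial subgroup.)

Each element a generates a cyclic subgroup ⟨a⟩; distinct elements may generate the same one (a cyclic group of order d has φ(d) generators).
Cyclic subgroups by order — order 1: 1; order 2: 11; order 5: 1; order 10: 1.
Total: 14.

14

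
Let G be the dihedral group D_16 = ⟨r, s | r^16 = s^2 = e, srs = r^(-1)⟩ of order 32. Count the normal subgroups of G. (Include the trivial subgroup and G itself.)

8

G has 36 subgroups. Checking conjugation-invariance by order — order 1: 1/1 normal; order 2: 1/17 normal; order 4: 1/9 normal; order 8: 1/5 normal; order 16: 3/3 normal; order 32: 1/1 normal.
Total normal subgroups: 8.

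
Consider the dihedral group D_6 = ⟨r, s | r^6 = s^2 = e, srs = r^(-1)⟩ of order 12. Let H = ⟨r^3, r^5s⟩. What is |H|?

|⟨r^3⟩| = 2 and |⟨r^5s⟩| = 2, so |H| is a multiple of lcm(2, 2) = 2 and divides |G| = 12.
Closing under the operation: H = {e, r^3, r^2s, r^5s}, so |H| = 4.

4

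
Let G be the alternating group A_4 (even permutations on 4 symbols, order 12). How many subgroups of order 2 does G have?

3

|G| = 12 and 2 | 12, so subgroups of order 2 are possible by Lagrange.
The subgroups of order 2 are: {e, (1 2)(3 4)}; {e, (1 3)(2 4)}; {e, (1 4)(2 3)}.
So G has 3 subgroups of order 2.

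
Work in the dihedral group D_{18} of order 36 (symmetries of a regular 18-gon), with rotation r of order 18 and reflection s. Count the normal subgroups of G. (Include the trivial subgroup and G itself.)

G has 45 subgroups. Checking conjugation-invariance by order — order 1: 1/1 normal; order 2: 1/19 normal; order 3: 1/1 normal; order 4: 0/9 normal; order 6: 1/7 normal; order 9: 1/1 normal; order 12: 0/3 normal; order 18: 3/3 normal; order 36: 1/1 normal.
Total normal subgroups: 9.

9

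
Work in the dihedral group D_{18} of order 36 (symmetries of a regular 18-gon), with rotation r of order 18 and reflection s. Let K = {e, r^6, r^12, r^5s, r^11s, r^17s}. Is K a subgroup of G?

|K| = 6 divides |G| = 36, consistent with Lagrange.
K contains the identity, every element's inverse is in K, and K is closed under ·: it is a subgroup.

Yes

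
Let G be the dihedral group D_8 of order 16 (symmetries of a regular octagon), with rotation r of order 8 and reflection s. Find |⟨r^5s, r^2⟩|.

|⟨r^5s⟩| = 2 and |⟨r^2⟩| = 4, so |H| is a multiple of lcm(2, 4) = 4 and divides |G| = 16.
Closing under the operation: H = {e, r^2, r^4, r^6, rs, r^3s, r^5s, r^7s}, so |H| = 8.

8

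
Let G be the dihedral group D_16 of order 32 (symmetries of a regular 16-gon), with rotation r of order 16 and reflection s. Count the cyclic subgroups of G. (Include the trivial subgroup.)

Group the elements of G by the cyclic subgroup they generate; each cyclic subgroup of order d accounts for φ(d) elements.
Cyclic subgroups by order — order 1: 1; order 2: 17; order 4: 1; order 8: 1; order 16: 1.
Total: 21.

21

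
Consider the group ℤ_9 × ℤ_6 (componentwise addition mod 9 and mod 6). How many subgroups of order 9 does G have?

|G| = 54 and 9 | 54, so subgroups of order 9 are possible by Lagrange.
The subgroups of order 9 are: {(0,0), (0,2), (0,4), (3,0), (3,2), (3,4), (6,0), (6,2), (6,4)}; {(0,0), (1,0), (2,0), (3,0), (4,0), (5,0), (6,0), (7,0), (8,0)}; {(0,0), (1,2), (2,4), (3,0), (4,2), (5,4), (6,0), (7,2), (8,4)}; {(0,0), (1,4), (2,2), (3,0), (4,4), (5,2), (6,0), (7,4), (8,2)}.
So G has 4 subgroups of order 9.

4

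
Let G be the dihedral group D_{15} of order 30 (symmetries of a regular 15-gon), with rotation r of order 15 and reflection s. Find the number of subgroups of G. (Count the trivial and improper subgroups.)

28

|G| = 30, so by Lagrange every subgroup order divides 30. Divisors: 1, 2, 3, 5, 6, 10, 15, 30.
Subgroups by order — order 1: 1; order 2: 15; order 3: 1; order 5: 1; order 6: 5; order 10: 3; order 15: 1; order 30: 1.
Total: 1 + 15 + 1 + 1 + 5 + 3 + 1 + 1 = 28.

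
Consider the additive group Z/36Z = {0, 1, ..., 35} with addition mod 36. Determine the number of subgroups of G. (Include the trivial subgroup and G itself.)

A cyclic group of order 36 has exactly one subgroup for each divisor of 36.
Divisors of 36: 1, 2, 3, 4, 6, 9, 12, 18, 36.
So Z/36Z has 9 subgroups.

9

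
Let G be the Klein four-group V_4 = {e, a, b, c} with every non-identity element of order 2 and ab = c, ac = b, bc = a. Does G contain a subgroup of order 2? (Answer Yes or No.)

Yes

2 | 4. A subgroup of order 2 is {e, a}.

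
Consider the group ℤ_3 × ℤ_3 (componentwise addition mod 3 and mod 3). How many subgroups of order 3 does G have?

|G| = 9 and 3 | 9, so subgroups of order 3 are possible by Lagrange.
The subgroups of order 3 are: {(0,0), (0,1), (0,2)}; {(0,0), (1,0), (2,0)}; {(0,0), (1,1), (2,2)}; {(0,0), (1,2), (2,1)}.
So G has 4 subgroups of order 3.

4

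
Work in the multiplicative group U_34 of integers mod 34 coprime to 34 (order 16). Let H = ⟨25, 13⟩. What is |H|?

|⟨25⟩| = 8 and |⟨13⟩| = 4, so |H| is a multiple of lcm(8, 4) = 8 and divides |G| = 16.
Closing under the operation: H = {1, 9, 13, 15, 19, 21, 25, 33}, so |H| = 8.

8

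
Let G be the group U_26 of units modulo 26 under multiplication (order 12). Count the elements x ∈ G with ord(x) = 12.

4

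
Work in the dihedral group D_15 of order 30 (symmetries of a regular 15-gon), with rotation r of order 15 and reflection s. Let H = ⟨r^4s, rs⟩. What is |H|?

|⟨r^4s⟩| = 2 and |⟨rs⟩| = 2, so |H| is a multiple of lcm(2, 2) = 2 and divides |G| = 30.
Closing under the operation: H = {e, r^3, r^6, r^9, r^12, rs, r^4s, r^7s, r^10s, r^13s}, so |H| = 10.

10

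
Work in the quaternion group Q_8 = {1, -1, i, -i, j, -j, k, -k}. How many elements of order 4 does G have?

The elements of order 4 are: i, -i, j, -j, k, -k.
That's 6.

6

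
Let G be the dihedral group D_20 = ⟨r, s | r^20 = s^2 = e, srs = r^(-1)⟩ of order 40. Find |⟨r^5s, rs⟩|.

|⟨r^5s⟩| = 2 and |⟨rs⟩| = 2, so |H| is a multiple of lcm(2, 2) = 2 and divides |G| = 40.
Closing under the operation: H = {e, r^4, r^8, r^12, r^16, rs, r^5s, r^9s, r^13s, r^17s}, so |H| = 10.

10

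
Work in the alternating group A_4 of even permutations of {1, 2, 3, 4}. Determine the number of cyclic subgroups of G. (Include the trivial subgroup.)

A cyclic subgroup of order d is generated by each of its φ(d) elements of order d, so the cyclic subgroups of order d number (#elements of order d)/φ(d).
Cyclic subgroups by order — order 1: 1; order 2: 3; order 3: 4.
Total: 8.

8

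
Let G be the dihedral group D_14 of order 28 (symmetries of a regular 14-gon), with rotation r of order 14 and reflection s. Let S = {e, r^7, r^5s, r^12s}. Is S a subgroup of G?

|S| = 4 divides |G| = 28, consistent with Lagrange.
S contains the identity, every element's inverse is in S, and S is closed under ·: it is a subgroup.

Yes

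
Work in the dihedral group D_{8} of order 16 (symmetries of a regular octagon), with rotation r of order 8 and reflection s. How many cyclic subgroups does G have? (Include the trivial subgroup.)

12

Group the elements of G by the cyclic subgroup they generate; each cyclic subgroup of order d accounts for φ(d) elements.
Cyclic subgroups by order — order 1: 1; order 2: 9; order 4: 1; order 8: 1.
Total: 12.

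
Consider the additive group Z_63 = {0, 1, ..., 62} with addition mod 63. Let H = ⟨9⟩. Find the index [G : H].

9

|⟨9⟩| = 7 and |G| = 63.
By Lagrange, [G : H] = |G|/|H| = 63/7 = 9.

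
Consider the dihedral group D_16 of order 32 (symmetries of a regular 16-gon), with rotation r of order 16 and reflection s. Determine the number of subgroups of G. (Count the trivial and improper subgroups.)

36

|G| = 32, so by Lagrange every subgroup order divides 32. Divisors: 1, 2, 4, 8, 16, 32.
Subgroups by order — order 1: 1; order 2: 17; order 4: 9; order 8: 5; order 16: 3; order 32: 1.
Total: 1 + 17 + 9 + 5 + 3 + 1 = 36.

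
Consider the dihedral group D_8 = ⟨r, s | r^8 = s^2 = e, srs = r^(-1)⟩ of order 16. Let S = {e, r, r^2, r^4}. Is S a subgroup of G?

r^2 ∈ S but its inverse r^6 ∉ S, so S is not a subgroup.

No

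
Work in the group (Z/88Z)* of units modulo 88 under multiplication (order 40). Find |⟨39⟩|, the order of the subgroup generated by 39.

10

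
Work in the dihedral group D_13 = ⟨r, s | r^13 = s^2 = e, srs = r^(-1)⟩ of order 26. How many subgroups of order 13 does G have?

|G| = 26 and 13 | 26, so subgroups of order 13 are possible by Lagrange.
The subgroups of order 13 are: {e, r, r^2, r^3, r^4, r^5, r^6, r^7, r^8, r^9, r^10, r^11, r^12}.
So G has 1 subgroup of order 13.

1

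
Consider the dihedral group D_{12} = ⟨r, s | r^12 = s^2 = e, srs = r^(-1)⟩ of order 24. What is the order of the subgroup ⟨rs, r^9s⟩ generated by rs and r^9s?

6

|⟨rs⟩| = 2 and |⟨r^9s⟩| = 2, so |H| is a multiple of lcm(2, 2) = 2 and divides |G| = 24.
Closing under the operation: H = {e, r^4, r^8, rs, r^5s, r^9s}, so |H| = 6.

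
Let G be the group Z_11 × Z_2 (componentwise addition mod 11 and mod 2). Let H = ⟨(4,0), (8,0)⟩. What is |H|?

11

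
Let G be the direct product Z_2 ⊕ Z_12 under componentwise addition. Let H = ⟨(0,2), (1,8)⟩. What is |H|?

12

|⟨(0,2)⟩| = 6 and |⟨(1,8)⟩| = 6, so |H| is a multiple of lcm(6, 6) = 6 and divides |G| = 24.
Closing under the operation: H = {(0,0), (0,2), (0,4), (0,6), (0,8), (0,10), (1,0), (1,2), (1,4), (1,6), (1,8), (1,10)}, so |H| = 12.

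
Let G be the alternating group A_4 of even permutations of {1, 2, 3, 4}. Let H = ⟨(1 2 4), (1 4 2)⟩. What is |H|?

3

|⟨(1 2 4)⟩| = 3 and |⟨(1 4 2)⟩| = 3, so |H| is a multiple of lcm(3, 3) = 3 and divides |G| = 12.
Closing under the operation: H = {e, (1 2 4), (1 4 2)}, so |H| = 3.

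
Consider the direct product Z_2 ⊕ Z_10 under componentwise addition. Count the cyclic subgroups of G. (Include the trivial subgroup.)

8

Each element a generates a cyclic subgroup ⟨a⟩; distinct elements may generate the same one (a cyclic group of order d has φ(d) generators).
Cyclic subgroups by order — order 1: 1; order 2: 3; order 5: 1; order 10: 3.
Total: 8.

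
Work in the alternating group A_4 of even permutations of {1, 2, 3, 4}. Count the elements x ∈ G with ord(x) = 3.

8

The elements of order 3 are: (2 3 4), (2 4 3), (1 2 3), (1 2 4), (1 3 2), (1 3 4), (1 4 2), (1 4 3).
That's 8.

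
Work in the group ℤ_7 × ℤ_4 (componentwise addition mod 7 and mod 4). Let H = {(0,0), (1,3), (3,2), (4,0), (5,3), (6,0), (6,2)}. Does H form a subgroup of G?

(6,2) ∈ H but its inverse (1,2) ∉ H, so H is not a subgroup.

No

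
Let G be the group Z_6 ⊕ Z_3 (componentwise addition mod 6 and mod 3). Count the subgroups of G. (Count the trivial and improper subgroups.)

12

|G| = 18, so by Lagrange every subgroup order divides 18. Divisors: 1, 2, 3, 6, 9, 18.
Subgroups by order — order 1: 1; order 2: 1; order 3: 4; order 6: 4; order 9: 1; order 18: 1.
Total: 1 + 1 + 4 + 4 + 1 + 1 = 12.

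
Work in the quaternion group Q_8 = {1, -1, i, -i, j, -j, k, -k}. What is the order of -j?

4

Computing powers of -j: the smallest k with (-j)^k = e is k = 4.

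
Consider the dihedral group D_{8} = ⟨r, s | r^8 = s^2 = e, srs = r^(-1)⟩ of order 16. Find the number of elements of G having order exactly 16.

0

No element of G has order 16 (even though 16 | 16).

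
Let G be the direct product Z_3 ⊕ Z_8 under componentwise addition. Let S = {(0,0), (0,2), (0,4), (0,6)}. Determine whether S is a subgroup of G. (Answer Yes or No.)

|S| = 4 divides |G| = 24, consistent with Lagrange.
S contains the identity, every element's inverse is in S, and S is closed under +: it is a subgroup.
In fact S = ⟨(0,2)⟩.

Yes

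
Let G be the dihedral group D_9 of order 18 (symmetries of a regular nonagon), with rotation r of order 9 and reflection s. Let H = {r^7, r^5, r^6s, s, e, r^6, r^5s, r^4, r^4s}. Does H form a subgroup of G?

No

r^7 ∈ H but its inverse r^2 ∉ H, so H is not a subgroup.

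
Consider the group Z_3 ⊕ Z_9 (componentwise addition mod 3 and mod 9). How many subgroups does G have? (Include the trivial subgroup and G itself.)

10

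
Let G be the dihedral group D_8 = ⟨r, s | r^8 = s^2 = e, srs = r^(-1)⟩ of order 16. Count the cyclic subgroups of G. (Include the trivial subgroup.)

12

A cyclic subgroup of order d is generated by each of its φ(d) elements of order d, so the cyclic subgroups of order d number (#elements of order d)/φ(d).
Cyclic subgroups by order — order 1: 1; order 2: 9; order 4: 1; order 8: 1.
Total: 12.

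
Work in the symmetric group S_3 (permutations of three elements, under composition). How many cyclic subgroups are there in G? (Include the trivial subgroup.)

Group the elements of G by the cyclic subgroup they generate; each cyclic subgroup of order d accounts for φ(d) elements.
Cyclic subgroups by order — order 1: 1; order 2: 3; order 3: 1.
Total: 5.

5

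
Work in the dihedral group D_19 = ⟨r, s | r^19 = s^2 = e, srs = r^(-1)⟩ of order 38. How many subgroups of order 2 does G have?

19

|G| = 38 and 2 | 38, so subgroups of order 2 are possible by Lagrange.
The subgroups of order 2 are: {e, r^10s}; {e, r^11s}; {e, r^12s}; {e, r^13s}; … (19 in all).
So G has 19 subgroups of order 2.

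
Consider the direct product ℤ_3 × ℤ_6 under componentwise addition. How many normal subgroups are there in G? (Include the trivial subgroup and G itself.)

G is abelian, so every subgroup is normal.
G has 12 subgroups in total, hence 12 normal subgroups.

12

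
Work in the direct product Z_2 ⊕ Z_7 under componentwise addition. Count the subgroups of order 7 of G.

|G| = 14 and 7 | 14, so subgroups of order 7 are possible by Lagrange.
The subgroups of order 7 are: {(0,0), (0,1), (0,2), (0,3), (0,4), (0,5), (0,6)}.
So G has 1 subgroup of order 7.

1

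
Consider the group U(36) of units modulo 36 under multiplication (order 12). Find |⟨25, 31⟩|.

|⟨25⟩| = 3 and |⟨31⟩| = 6, so |H| is a multiple of lcm(3, 6) = 6 and divides |G| = 12.
Closing under the operation: H = {1, 7, 13, 19, 25, 31}, so |H| = 6.

6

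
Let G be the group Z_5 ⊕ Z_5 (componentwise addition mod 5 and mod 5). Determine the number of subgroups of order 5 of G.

|G| = 25 and 5 | 25, so subgroups of order 5 are possible by Lagrange.
The subgroups of order 5 are: {(0,0), (0,1), (0,2), (0,3), (0,4)}; {(0,0), (1,0), (2,0), (3,0), (4,0)}; {(0,0), (1,1), (2,2), (3,3), (4,4)}; {(0,0), (1,2), (2,4), (3,1), (4,3)}; … (6 in all).
So G has 6 subgroups of order 5.

6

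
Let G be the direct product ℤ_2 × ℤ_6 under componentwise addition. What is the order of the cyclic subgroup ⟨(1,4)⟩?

The order of (1,4) in Z_2 × Z_6 is lcm(ord(1) in Z_2, ord(4) in Z_6).
ord(1) = 2 and ord(4) = 3, so |⟨(1,4)⟩| = lcm(2, 3) = 6.

6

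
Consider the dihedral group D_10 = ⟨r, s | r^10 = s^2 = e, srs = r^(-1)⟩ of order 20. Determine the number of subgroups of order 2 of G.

|G| = 20 and 2 | 20, so subgroups of order 2 are possible by Lagrange.
The subgroups of order 2 are: {e, r^2s}; {e, r^3s}; {e, r^4s}; {e, r^5}; … (11 in all).
So G has 11 subgroups of order 2.

11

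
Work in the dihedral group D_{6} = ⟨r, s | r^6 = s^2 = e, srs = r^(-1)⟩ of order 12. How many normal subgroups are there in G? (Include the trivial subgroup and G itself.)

G has 16 subgroups. Checking conjugation-invariance by order — order 1: 1/1 normal; order 2: 1/7 normal; order 3: 1/1 normal; order 4: 0/3 normal; order 6: 3/3 normal; order 12: 1/1 normal.
Total normal subgroups: 7.

7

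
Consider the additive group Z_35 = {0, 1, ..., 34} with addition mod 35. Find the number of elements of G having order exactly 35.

24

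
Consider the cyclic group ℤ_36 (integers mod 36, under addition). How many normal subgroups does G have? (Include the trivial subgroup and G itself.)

G is abelian, so every subgroup is normal.
G has 9 subgroups in total, hence 9 normal subgroups.

9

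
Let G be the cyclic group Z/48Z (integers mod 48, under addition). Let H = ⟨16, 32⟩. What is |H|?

3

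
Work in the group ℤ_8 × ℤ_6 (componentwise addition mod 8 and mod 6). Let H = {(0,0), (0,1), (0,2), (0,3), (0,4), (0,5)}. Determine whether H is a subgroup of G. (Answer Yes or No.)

Yes

|H| = 6 divides |G| = 48, consistent with Lagrange.
H contains the identity, every element's inverse is in H, and H is closed under +: it is a subgroup.
In fact H = ⟨(0,1)⟩.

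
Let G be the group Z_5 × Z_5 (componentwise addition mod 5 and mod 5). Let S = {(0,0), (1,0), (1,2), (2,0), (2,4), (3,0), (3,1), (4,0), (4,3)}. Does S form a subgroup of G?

No

|S| = 9 does not divide |G| = 25, so by Lagrange S is not a subgroup.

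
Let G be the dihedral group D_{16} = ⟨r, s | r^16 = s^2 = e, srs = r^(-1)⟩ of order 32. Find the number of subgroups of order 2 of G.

17

|G| = 32 and 2 | 32, so subgroups of order 2 are possible by Lagrange.
The subgroups of order 2 are: {e, r^10s}; {e, r^11s}; {e, r^12s}; {e, r^13s}; … (17 in all).
So G has 17 subgroups of order 2.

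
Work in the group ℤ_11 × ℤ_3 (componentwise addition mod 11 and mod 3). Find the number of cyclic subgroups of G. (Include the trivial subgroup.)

A cyclic subgroup of order d is generated by each of its φ(d) elements of order d, so the cyclic subgroups of order d number (#elements of order d)/φ(d).
Cyclic subgroups by order — order 1: 1; order 3: 1; order 11: 1; order 33: 1.
Total: 4.

4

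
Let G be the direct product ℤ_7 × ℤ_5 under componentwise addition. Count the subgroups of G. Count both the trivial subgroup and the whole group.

4

|G| = 35, so by Lagrange every subgroup order divides 35. Divisors: 1, 5, 7, 35.
Subgroups by order — order 1: 1; order 5: 1; order 7: 1; order 35: 1.
Total: 1 + 1 + 1 + 1 = 4.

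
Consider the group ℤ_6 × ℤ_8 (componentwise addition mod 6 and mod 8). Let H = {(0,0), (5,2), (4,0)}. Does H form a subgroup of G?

No

(5,2) ∈ H but its inverse (1,6) ∉ H, so H is not a subgroup.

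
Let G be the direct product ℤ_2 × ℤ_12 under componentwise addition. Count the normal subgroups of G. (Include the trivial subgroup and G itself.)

G is abelian, so every subgroup is normal.
G has 16 subgroups in total, hence 16 normal subgroups.

16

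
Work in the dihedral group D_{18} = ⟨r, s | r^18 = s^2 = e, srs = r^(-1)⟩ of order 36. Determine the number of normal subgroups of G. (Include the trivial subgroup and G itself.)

9

G has 45 subgroups. Checking conjugation-invariance by order — order 1: 1/1 normal; order 2: 1/19 normal; order 3: 1/1 normal; order 4: 0/9 normal; order 6: 1/7 normal; order 9: 1/1 normal; order 12: 0/3 normal; order 18: 3/3 normal; order 36: 1/1 normal.
Total normal subgroups: 9.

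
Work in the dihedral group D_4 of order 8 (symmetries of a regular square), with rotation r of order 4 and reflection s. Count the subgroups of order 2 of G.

5

|G| = 8 and 2 | 8, so subgroups of order 2 are possible by Lagrange.
The subgroups of order 2 are: {e, r^2}; {e, r^2s}; {e, r^3s}; {e, rs}; … (5 in all).
So G has 5 subgroups of order 2.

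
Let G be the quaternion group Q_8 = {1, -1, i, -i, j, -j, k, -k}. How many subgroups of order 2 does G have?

1

|G| = 8 and 2 | 8, so subgroups of order 2 are possible by Lagrange.
The subgroups of order 2 are: {1, -1}.
So G has 1 subgroup of order 2.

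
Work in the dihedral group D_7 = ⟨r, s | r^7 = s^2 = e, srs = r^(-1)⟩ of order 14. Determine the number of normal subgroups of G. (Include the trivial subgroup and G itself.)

G has 10 subgroups. Checking conjugation-invariance by order — order 1: 1/1 normal; order 2: 0/7 normal; order 7: 1/1 normal; order 14: 1/1 normal.
Total normal subgroups: 3.

3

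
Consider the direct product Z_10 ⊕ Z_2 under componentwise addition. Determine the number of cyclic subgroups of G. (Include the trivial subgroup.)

A cyclic subgroup of order d is generated by each of its φ(d) elements of order d, so the cyclic subgroups of order d number (#elements of order d)/φ(d).
Cyclic subgroups by order — order 1: 1; order 2: 3; order 5: 1; order 10: 3.
Total: 8.

8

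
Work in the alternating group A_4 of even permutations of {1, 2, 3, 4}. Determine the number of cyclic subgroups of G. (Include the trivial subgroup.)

8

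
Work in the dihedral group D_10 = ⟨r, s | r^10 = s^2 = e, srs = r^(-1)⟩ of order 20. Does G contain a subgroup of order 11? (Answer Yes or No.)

No

11 does not divide |G| = 20, so by Lagrange no subgroup of order 11 exists.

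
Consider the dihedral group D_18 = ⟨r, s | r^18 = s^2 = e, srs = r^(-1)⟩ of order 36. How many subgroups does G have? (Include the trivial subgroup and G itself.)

|G| = 36, so by Lagrange every subgroup order divides 36. Divisors: 1, 2, 3, 4, 6, 9, 12, 18, 36.
Subgroups by order — order 1: 1; order 2: 19; order 3: 1; order 4: 9; order 6: 7; order 9: 1; order 12: 3; order 18: 3; order 36: 1.
Total: 1 + 19 + 1 + 9 + 7 + 1 + 3 + 3 + 1 = 45.

45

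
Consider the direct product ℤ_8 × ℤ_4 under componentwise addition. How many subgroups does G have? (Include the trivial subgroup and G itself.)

|G| = 32, so by Lagrange every subgroup order divides 32. Divisors: 1, 2, 4, 8, 16, 32.
Subgroups by order — order 1: 1; order 2: 3; order 4: 7; order 8: 7; order 16: 3; order 32: 1.
Total: 1 + 3 + 7 + 7 + 3 + 1 = 22.

22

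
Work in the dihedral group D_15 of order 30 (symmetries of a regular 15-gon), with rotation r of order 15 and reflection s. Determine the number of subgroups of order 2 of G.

15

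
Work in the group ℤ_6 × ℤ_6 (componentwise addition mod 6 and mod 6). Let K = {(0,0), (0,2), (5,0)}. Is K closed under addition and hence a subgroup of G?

(0,2) ∈ K but its inverse (0,4) ∉ K, so K is not a subgroup.

No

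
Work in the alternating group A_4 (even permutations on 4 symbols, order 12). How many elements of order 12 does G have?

0

No element of G has order 12 (even though 12 | 12).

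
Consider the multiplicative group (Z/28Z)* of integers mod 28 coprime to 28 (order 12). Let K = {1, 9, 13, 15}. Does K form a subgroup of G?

No

9 ∈ K but its inverse 25 ∉ K, so K is not a subgroup.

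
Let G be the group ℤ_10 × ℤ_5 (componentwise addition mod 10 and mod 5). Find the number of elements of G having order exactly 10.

An element (a,b) has order lcm(ord(a), ord(b)); count pairs with lcm equal to 10.
Enumerating gives 24 such elements.

24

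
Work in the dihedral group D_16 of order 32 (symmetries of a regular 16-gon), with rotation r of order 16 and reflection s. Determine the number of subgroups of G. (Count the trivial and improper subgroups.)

36

|G| = 32, so by Lagrange every subgroup order divides 32. Divisors: 1, 2, 4, 8, 16, 32.
Subgroups by order — order 1: 1; order 2: 17; order 4: 9; order 8: 5; order 16: 3; order 32: 1.
Total: 1 + 17 + 9 + 5 + 3 + 1 = 36.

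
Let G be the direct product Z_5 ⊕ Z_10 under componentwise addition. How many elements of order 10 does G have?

An element (a,b) has order lcm(ord(a), ord(b)); count pairs with lcm equal to 10.
Enumerating gives 24 such elements.

24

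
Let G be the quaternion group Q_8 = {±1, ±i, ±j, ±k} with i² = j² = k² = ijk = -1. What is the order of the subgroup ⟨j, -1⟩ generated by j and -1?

|⟨j⟩| = 4 and |⟨-1⟩| = 2, so |H| is a multiple of lcm(4, 2) = 4 and divides |G| = 8.
Closing under the operation: H = {1, -1, j, -j}, so |H| = 4.

4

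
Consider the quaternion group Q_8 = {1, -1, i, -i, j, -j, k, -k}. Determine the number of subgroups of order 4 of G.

3

|G| = 8 and 4 | 8, so subgroups of order 4 are possible by Lagrange.
The subgroups of order 4 are: {1, -1, i, -i}; {1, -1, j, -j}; {1, -1, k, -k}.
So G has 3 subgroups of order 4.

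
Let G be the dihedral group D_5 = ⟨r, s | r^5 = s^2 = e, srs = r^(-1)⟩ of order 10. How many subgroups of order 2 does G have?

5

|G| = 10 and 2 | 10, so subgroups of order 2 are possible by Lagrange.
The subgroups of order 2 are: {e, r^2s}; {e, r^3s}; {e, r^4s}; {e, rs}; … (5 in all).
So G has 5 subgroups of order 2.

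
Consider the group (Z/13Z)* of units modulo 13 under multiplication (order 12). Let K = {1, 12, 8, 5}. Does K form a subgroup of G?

Yes

|K| = 4 divides |G| = 12, consistent with Lagrange.
K contains the identity, every element's inverse is in K, and K is closed under ·: it is a subgroup.
In fact K = ⟨8⟩.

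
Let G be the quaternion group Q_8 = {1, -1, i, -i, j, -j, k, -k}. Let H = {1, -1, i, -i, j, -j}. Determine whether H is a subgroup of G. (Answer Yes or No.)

|H| = 6 does not divide |G| = 8, so by Lagrange H is not a subgroup.

No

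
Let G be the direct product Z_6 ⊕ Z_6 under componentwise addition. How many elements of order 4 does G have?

0

An element (a,b) has order lcm(ord(a), ord(b)); count pairs with lcm equal to 4.
Enumerating gives 0 such elements.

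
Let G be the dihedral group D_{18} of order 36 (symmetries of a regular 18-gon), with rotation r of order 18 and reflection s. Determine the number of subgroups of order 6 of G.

7

|G| = 36 and 6 | 36, so subgroups of order 6 are possible by Lagrange.
The subgroups of order 6 are: {e, r^6, r^12, r^4s, r^10s, r^16s}; {e, r^6, r^12, r^5s, r^11s, r^17s}; {e, r^6, r^12, s, r^6s, r^12s}; {e, r^6, r^12, rs, r^7s, r^13s}; … (7 in all).
So G has 7 subgroups of order 6.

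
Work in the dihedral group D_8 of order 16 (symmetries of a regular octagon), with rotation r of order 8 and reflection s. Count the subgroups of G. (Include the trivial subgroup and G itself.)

19

|G| = 16, so by Lagrange every subgroup order divides 16. Divisors: 1, 2, 4, 8, 16.
Subgroups by order — order 1: 1; order 2: 9; order 4: 5; order 8: 3; order 16: 1.
Total: 1 + 9 + 5 + 3 + 1 = 19.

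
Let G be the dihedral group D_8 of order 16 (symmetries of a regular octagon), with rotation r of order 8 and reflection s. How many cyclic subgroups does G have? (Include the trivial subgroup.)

Group the elements of G by the cyclic subgroup they generate; each cyclic subgroup of order d accounts for φ(d) elements.
Cyclic subgroups by order — order 1: 1; order 2: 9; order 4: 1; order 8: 1.
Total: 12.

12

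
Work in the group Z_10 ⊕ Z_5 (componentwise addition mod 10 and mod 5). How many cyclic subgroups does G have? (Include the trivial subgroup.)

14

Group the elements of G by the cyclic subgroup they generate; each cyclic subgroup of order d accounts for φ(d) elements.
Cyclic subgroups by order — order 1: 1; order 2: 1; order 5: 6; order 10: 6.
Total: 14.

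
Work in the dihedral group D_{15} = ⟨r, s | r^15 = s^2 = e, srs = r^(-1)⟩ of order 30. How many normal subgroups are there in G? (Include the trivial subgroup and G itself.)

5

G has 28 subgroups. Checking conjugation-invariance by order — order 1: 1/1 normal; order 2: 0/15 normal; order 3: 1/1 normal; order 5: 1/1 normal; order 6: 0/5 normal; order 10: 0/3 normal; order 15: 1/1 normal; order 30: 1/1 normal.
Total normal subgroups: 5.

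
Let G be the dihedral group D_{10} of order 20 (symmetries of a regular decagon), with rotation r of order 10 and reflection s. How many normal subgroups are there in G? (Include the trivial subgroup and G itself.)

G has 22 subgroups. Checking conjugation-invariance by order — order 1: 1/1 normal; order 2: 1/11 normal; order 4: 0/5 normal; order 5: 1/1 normal; order 10: 3/3 normal; order 20: 1/1 normal.
Total normal subgroups: 7.

7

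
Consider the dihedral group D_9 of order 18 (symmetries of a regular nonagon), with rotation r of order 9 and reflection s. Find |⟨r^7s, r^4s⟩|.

6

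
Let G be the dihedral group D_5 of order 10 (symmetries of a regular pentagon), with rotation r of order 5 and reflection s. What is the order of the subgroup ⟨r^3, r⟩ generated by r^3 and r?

|⟨r^3⟩| = 5 and |⟨r⟩| = 5, so |H| is a multiple of lcm(5, 5) = 5 and divides |G| = 10.
Closing under the operation: H = {e, r, r^2, r^3, r^4}, so |H| = 5.

5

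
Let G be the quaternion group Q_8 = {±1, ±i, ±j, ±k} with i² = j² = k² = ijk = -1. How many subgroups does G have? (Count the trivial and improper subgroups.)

|G| = 8, so by Lagrange every subgroup order divides 8. Divisors: 1, 2, 4, 8.
Subgroups by order — order 1: 1; order 2: 1; order 4: 3; order 8: 1.
Total: 1 + 1 + 3 + 1 = 6.

6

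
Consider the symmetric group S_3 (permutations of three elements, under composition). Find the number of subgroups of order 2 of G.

|G| = 6 and 2 | 6, so subgroups of order 2 are possible by Lagrange.
The subgroups of order 2 are: {e, (1 2)}; {e, (1 3)}; {e, (2 3)}.
So G has 3 subgroups of order 2.

3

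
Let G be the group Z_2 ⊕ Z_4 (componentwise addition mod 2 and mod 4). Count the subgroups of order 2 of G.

3

|G| = 8 and 2 | 8, so subgroups of order 2 are possible by Lagrange.
The subgroups of order 2 are: {(0,0), (0,2)}; {(0,0), (1,0)}; {(0,0), (1,2)}.
So G has 3 subgroups of order 2.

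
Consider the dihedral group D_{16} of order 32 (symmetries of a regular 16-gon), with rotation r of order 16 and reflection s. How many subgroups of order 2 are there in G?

17

|G| = 32 and 2 | 32, so subgroups of order 2 are possible by Lagrange.
The subgroups of order 2 are: {e, r^10s}; {e, r^11s}; {e, r^12s}; {e, r^13s}; … (17 in all).
So G has 17 subgroups of order 2.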